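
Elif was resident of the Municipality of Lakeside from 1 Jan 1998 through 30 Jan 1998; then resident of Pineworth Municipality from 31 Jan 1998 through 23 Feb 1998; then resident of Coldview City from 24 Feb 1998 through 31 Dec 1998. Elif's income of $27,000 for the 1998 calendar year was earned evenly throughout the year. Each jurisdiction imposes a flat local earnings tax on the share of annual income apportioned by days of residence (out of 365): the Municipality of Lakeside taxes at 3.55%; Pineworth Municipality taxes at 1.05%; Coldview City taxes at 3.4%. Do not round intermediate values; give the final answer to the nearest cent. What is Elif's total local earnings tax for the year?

The Municipality of Lakeside, 1 Jan – 30 Jan 1998: 30 days → $27,000 × 3.55% × 30/365 = $78.7808
Pineworth Municipality, 31 Jan – 23 Feb 1998: 24 days → $27,000 × 1.05% × 24/365 = $18.6411
Coldview City, 24 Feb – 31 Dec 1998: 311 days → $27,000 × 3.4% × 311/365 = $782.1863
Total = $879.6082

$879.61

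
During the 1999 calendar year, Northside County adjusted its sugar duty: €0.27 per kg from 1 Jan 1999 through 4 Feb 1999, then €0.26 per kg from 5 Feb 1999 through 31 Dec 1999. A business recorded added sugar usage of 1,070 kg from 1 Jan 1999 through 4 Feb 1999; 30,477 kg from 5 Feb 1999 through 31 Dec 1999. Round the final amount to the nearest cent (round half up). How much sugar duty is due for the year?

1 Jan – 4 Feb 1999: 1,070 kg at €0.27/kg → €288.90
5 Feb – 31 Dec 1999: 30,477 kg at €0.26/kg → €7,924.02

€8,212.92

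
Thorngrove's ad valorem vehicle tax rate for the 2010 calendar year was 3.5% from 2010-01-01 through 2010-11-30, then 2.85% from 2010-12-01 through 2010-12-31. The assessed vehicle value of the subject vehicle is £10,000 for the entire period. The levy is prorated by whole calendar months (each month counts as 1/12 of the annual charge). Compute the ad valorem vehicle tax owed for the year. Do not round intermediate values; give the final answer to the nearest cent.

2010-01-01 to 2010-11-30: 11 months at 3.5% → £10,000 × 3.5% × 11/12 = £320.8333
2010-12-01 to 2010-12-31: 1 month at 2.85% → £10,000 × 2.85% × 1/12 = £23.7500
Total = £344.5833

£344.58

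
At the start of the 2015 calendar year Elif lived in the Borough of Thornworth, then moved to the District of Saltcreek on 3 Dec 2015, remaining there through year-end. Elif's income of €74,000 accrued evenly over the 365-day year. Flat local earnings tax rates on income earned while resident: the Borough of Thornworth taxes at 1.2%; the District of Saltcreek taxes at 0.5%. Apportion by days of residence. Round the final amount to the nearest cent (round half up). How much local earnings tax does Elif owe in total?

€846.84

The Borough of Thornworth, 1 Jan – 2 Dec 2015: 336 days → €74,000 × 1.2% × 336/365 = €817.4466
The District of Saltcreek, 3 Dec – 31 Dec 2015: 29 days → €74,000 × 0.5% × 29/365 = €29.3973
Total = €846.8438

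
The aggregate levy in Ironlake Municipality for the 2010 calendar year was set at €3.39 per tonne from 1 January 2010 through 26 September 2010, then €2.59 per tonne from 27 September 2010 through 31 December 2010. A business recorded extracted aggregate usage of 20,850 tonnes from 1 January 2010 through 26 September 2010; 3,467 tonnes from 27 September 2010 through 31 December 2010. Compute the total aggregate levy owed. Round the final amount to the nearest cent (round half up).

1 January – 26 September 2010: 20,850 tonnes at €3.39/tonne → €70681.50
27 September – 31 December 2010: 3,467 tonnes at €2.59/tonne → €8979.53

€79661.03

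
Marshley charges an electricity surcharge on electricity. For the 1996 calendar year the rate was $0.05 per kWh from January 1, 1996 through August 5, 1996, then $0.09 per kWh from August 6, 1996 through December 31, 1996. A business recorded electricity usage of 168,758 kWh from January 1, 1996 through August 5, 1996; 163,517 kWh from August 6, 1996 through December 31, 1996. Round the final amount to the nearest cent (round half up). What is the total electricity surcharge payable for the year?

$23,154.43

January 1 – August 5, 1996: 168,758 kWh at $0.05/kWh → $8,437.90
August 6 – December 31, 1996: 163,517 kWh at $0.09/kWh → $14,716.53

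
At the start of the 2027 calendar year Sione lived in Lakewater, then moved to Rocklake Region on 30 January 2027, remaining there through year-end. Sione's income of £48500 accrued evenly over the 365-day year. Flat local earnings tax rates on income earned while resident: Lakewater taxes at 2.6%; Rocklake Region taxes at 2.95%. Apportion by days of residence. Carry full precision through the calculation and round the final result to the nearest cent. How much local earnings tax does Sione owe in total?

Lakewater, 1 January – 29 January 2027: 29 days → £48500 × 2.6% × 29/365 = £100.1890
Rocklake Region, 30 January – 31 December 2027: 336 days → £48500 × 2.95% × 336/365 = £1317.0740
Total = £1417.2630

£1417.26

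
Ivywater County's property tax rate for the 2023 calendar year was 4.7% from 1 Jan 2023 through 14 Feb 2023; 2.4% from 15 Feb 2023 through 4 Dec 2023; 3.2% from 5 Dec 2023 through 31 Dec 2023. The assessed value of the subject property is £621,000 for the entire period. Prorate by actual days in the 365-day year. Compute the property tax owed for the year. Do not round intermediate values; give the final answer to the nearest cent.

£17,032.41

1 Jan – 14 Feb 2023: 45 days at 4.7% → £621,000 × 4.7% × 45/365 = £3,598.3973
15 Feb – 4 Dec 2023: 293 days at 2.4% → £621,000 × 2.4% × 293/365 = £11,964.0329
5 Dec – 31 Dec 2023: 27 days at 3.2% → £621,000 × 3.2% × 27/365 = £1,469.9836
Total = £17,032.4137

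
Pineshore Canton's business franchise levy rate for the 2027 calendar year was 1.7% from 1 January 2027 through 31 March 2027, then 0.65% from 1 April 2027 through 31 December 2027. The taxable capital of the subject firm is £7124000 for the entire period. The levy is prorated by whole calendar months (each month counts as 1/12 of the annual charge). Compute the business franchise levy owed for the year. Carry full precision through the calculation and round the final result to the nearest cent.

1 January – 31 March 2027: 3 months at 1.7% → £7124000 × 1.7% × 3/12 = £30277.0000
1 April – 31 December 2027: 9 months at 0.65% → £7124000 × 0.65% × 9/12 = £34729.5000
Total = £65006.5000

£65006.50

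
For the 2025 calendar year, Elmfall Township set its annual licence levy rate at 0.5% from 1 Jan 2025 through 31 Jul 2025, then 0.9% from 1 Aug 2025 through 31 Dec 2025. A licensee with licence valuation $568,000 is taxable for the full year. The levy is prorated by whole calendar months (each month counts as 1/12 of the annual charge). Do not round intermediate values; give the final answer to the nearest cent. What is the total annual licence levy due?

$3,786.67

1 Jan – 31 Jul 2025: 7 months at 0.5% → $568,000 × 0.5% × 7/12 = $1,656.6667
1 Aug – 31 Dec 2025: 5 months at 0.9% → $568,000 × 0.9% × 5/12 = $2,130.0000
Total = $3,786.6667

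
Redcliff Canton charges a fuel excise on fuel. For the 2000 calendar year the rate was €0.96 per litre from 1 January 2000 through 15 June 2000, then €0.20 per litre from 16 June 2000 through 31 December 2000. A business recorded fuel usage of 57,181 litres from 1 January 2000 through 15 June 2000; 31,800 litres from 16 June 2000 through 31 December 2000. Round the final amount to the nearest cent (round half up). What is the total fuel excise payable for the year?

1 January – 15 June 2000: 57,181 litres at €0.96/litre → €54,893.76
16 June – 31 December 2000: 31,800 litres at €0.20/litre → €6,360.00

€61,253.76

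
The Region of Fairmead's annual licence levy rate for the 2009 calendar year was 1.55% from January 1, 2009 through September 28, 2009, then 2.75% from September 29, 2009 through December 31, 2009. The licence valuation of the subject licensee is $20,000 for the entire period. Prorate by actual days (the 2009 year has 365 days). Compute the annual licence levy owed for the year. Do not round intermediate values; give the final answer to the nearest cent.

$371.81

January 1 – September 28, 2009: 271 days at 1.55% → $20,000 × 1.55% × 271/365 = $230.1644
September 29 – December 31, 2009: 94 days at 2.75% → $20,000 × 2.75% × 94/365 = $141.6438
Total = $371.8082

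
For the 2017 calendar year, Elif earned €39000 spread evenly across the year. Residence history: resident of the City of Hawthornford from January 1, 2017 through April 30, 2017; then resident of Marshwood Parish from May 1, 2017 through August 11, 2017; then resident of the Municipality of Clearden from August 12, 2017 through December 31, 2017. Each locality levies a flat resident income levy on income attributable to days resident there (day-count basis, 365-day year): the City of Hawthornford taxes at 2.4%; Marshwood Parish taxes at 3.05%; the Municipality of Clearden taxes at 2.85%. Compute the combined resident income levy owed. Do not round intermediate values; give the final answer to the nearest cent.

€1075.81

The City of Hawthornford, January 1 – April 30, 2017: 120 days → €39000 × 2.4% × 120/365 = €307.7260
Marshwood Parish, May 1 – August 11, 2017: 103 days → €39000 × 3.05% × 103/365 = €335.6671
The Municipality of Clearden, August 12 – December 31, 2017: 142 days → €39000 × 2.85% × 142/365 = €432.4192
Total = €1075.8123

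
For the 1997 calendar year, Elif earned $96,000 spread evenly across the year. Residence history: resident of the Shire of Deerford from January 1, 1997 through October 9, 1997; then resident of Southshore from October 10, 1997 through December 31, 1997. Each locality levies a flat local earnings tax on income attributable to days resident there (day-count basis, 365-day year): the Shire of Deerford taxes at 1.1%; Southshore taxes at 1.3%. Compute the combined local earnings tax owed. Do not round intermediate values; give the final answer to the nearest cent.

$1,099.66

The Shire of Deerford, January 1 – October 9, 1997: 282 days → $96,000 × 1.1% × 282/365 = $815.8685
Southshore, October 10 – December 31, 1997: 83 days → $96,000 × 1.3% × 83/365 = $283.7918
Total = $1,099.6603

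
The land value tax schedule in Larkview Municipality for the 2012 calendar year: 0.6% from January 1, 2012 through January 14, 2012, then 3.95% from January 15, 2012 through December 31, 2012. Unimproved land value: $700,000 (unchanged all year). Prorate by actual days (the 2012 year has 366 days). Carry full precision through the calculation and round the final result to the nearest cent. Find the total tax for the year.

$26,753.01

January 1 – January 14, 2012: 14 days at 0.6% → $700,000 × 0.6% × 14/366 = $160.6557
January 15 – December 31, 2012: 352 days at 3.95% → $700,000 × 3.95% × 352/366 = $26,592.3497
Total = $26,753.0055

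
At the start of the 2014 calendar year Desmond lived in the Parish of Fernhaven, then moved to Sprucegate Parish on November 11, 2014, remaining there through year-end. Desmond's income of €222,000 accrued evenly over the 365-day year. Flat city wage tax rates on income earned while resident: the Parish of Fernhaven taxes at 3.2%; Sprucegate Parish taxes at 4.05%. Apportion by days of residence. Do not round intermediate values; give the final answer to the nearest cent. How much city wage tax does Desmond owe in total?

€7,367.66

The Parish of Fernhaven, January 1 – November 10, 2014: 314 days → €222,000 × 3.2% × 314/365 = €6,111.3863
Sprucegate Parish, November 11 – December 31, 2014: 51 days → €222,000 × 4.05% × 51/365 = €1,256.2767
Total = €7,367.6630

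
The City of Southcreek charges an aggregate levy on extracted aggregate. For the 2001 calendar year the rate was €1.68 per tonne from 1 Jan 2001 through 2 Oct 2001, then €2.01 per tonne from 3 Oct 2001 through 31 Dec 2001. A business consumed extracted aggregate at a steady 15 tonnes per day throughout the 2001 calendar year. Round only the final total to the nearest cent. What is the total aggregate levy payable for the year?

€9643.50

1 Jan – 2 Oct 2001: 275 days × 15 tonnes/day = 4,125 tonnes at €1.68/tonne → €6930.00
3 Oct – 31 Dec 2001: 90 days × 15 tonnes/day = 1,350 tonnes at €2.01/tonne → €2713.50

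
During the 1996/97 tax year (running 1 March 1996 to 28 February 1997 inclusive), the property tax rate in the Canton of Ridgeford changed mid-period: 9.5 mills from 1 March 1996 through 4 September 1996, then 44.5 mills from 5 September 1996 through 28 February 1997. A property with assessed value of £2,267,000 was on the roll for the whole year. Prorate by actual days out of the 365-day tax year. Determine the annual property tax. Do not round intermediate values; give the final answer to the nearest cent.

1 March – 4 September 1996: 188 days at 9.5 mills → £2,267,000 × 0.95% × 188/365 = £11,092.7726
5 September 1996 – 28 February 1997: 177 days at 44.5 mills → £2,267,000 × 4.45% × 177/365 = £48,920.6178
Total = £60,013.3904

£60,013.39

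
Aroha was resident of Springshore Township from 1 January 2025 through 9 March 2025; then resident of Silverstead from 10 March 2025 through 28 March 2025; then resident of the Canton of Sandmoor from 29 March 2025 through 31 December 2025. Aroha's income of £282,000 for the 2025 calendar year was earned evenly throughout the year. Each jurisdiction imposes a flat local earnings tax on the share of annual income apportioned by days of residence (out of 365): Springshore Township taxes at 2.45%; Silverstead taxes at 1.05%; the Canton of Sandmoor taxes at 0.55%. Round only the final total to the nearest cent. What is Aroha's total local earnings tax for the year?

Springshore Township, 1 January – 9 March 2025: 68 days → £282,000 × 2.45% × 68/365 = £1,287.1562
Silverstead, 10 March – 28 March 2025: 19 days → £282,000 × 1.05% × 19/365 = £154.1342
The Canton of Sandmoor, 29 March – 31 December 2025: 278 days → £282,000 × 0.55% × 278/365 = £1,181.3096
Total = £2,622.6000

£2,622.60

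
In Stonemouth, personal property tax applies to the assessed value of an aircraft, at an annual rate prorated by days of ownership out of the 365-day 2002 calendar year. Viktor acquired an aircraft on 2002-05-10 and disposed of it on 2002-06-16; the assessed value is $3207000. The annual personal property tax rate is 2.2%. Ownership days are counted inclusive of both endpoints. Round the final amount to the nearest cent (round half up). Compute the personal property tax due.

Days held (2002-05-10 to 2002-06-16): 38 out of 365
Tax = $3207000 × 2.2% × 38/365 = $7345.3479

$7345.35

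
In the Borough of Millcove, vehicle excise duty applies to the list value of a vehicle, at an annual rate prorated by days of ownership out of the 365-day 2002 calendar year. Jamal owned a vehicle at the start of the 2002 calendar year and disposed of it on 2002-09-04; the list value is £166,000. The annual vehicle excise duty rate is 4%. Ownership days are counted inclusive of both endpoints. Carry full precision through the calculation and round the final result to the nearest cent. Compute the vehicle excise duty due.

£4,493.37

Days held (2002-01-01 to 2002-09-04): 247 out of 365
Tax = £166,000 × 4% × 247/365 = £4,493.3699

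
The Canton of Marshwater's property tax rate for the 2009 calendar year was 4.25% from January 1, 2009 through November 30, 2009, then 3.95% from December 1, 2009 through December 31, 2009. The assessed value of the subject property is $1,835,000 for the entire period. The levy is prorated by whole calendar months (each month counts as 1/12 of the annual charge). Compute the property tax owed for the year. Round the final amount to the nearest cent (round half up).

January 1 – November 30, 2009: 11 months at 4.25% → $1,835,000 × 4.25% × 11/12 = $71,488.5417
December 1 – December 31, 2009: 1 month at 3.95% → $1,835,000 × 3.95% × 1/12 = $6,040.2083
Total = $77,528.7500

$77,528.75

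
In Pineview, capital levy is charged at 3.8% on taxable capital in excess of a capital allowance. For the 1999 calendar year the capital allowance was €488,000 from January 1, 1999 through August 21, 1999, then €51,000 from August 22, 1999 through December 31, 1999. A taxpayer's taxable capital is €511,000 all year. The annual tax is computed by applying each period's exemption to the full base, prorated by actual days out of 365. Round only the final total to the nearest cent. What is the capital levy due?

€6,879.46

January 1 – August 21, 1999: 233 days, exemption €488,000 → (€511,000 − €488,000) × 3.8% × 233/365 = €557.9233
August 22 – December 31, 1999: 132 days, exemption €51,000 → (€511,000 − €51,000) × 3.8% × 132/365 = €6,321.5342
Total = €6,879.4575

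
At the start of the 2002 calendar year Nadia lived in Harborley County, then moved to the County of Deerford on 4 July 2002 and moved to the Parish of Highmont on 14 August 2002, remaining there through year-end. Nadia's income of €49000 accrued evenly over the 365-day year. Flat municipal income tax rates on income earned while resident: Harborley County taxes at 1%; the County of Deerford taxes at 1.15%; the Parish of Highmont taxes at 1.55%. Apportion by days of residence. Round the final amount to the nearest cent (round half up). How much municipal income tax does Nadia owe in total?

Harborley County, 1 January – 3 July 2002: 184 days → €49000 × 1% × 184/365 = €247.0137
The County of Deerford, 4 July – 13 August 2002: 41 days → €49000 × 1.15% × 41/365 = €63.2973
The Parish of Highmont, 14 August – 31 December 2002: 140 days → €49000 × 1.55% × 140/365 = €291.3151
Total = €601.6260

€601.63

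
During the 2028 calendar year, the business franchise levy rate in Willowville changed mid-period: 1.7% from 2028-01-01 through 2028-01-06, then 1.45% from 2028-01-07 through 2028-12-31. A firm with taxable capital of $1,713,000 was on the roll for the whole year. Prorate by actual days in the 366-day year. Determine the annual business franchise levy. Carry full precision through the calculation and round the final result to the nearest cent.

2028-01-01 to 2028-01-06: 6 days at 1.7% → $1,713,000 × 1.7% × 6/366 = $477.3934
2028-01-07 to 2028-12-31: 360 days at 1.45% → $1,713,000 × 1.45% × 360/366 = $24,431.3115
Total = $24,908.7049

$24,908.70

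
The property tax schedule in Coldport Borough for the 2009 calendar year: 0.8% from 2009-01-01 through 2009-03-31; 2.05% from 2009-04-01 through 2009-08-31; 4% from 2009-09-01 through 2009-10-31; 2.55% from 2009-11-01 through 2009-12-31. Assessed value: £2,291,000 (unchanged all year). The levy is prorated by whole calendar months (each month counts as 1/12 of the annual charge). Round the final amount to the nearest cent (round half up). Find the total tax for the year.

£49,161.04

2009-01-01 to 2009-03-31: 3 months at 0.8% → £2,291,000 × 0.8% × 3/12 = £4,582.0000
2009-04-01 to 2009-08-31: 5 months at 2.05% → £2,291,000 × 2.05% × 5/12 = £19,568.9583
2009-09-01 to 2009-10-31: 2 months at 4% → £2,291,000 × 4% × 2/12 = £15,273.3333
2009-11-01 to 2009-12-31: 2 months at 2.55% → £2,291,000 × 2.55% × 2/12 = £9,736.7500
Total = £49,161.0417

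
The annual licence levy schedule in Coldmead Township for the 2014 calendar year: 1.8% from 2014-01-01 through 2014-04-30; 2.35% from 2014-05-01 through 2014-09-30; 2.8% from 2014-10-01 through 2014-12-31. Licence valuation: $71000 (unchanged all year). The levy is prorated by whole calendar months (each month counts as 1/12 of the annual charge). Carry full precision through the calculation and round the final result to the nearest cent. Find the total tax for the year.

2014-01-01 to 2014-04-30: 4 months at 1.8% → $71000 × 1.8% × 4/12 = $426.0000
2014-05-01 to 2014-09-30: 5 months at 2.35% → $71000 × 2.35% × 5/12 = $695.2083
2014-10-01 to 2014-12-31: 3 months at 2.8% → $71000 × 2.8% × 3/12 = $497.0000
Total = $1618.2083

$1618.21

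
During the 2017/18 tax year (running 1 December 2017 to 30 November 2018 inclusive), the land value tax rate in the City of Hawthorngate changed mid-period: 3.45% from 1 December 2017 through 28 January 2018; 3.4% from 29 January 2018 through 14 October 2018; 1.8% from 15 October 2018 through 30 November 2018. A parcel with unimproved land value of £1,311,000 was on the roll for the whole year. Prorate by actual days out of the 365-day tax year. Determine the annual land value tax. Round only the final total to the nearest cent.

1 December 2017 – 28 January 2018: 59 days at 3.45% → £1,311,000 × 3.45% × 59/365 = £7,311.0699
29 January – 14 October 2018: 259 days at 3.4% → £1,311,000 × 3.4% × 259/365 = £31,629.2219
15 October – 30 November 2018: 47 days at 1.8% → £1,311,000 × 1.8% × 47/365 = £3,038.6466
Total = £41,978.9384

£41,978.94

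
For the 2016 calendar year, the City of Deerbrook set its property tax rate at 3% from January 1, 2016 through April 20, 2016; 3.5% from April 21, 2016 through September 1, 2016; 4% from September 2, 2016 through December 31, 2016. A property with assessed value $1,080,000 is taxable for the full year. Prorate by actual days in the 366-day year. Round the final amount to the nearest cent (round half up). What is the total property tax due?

January 1 – April 20, 2016: 111 days at 3% → $1,080,000 × 3% × 111/366 = $9,826.2295
April 21 – September 1, 2016: 134 days at 3.5% → $1,080,000 × 3.5% × 134/366 = $13,839.3443
September 2 – December 31, 2016: 121 days at 4% → $1,080,000 × 4% × 121/366 = $14,281.9672
Total = $37,947.5410

$37,947.54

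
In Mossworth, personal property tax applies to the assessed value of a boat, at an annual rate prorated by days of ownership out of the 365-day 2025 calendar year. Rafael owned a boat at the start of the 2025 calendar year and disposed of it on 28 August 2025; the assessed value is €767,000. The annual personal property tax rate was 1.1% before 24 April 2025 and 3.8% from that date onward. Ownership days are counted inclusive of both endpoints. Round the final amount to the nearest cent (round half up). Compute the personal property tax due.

1 January – 23 April 2025: 113 days at 1.1% → €767,000 × 1.1% × 113/365 = €2,612.0027
24 April – 28 August 2025: 127 days at 3.8% → €767,000 × 3.8% × 127/365 = €10,141.2110
Total = €12,753.2137

€12,753.21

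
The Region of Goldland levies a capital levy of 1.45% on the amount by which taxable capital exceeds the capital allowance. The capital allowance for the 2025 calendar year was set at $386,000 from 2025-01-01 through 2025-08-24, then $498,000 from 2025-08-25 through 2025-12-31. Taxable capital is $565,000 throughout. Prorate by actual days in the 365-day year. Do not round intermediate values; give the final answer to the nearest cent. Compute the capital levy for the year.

2025-01-01 to 2025-08-24: 236 days, exemption $386,000 → ($565,000 − $386,000) × 1.45% × 236/365 = $1,678.1863
2025-08-25 to 2025-12-31: 129 days, exemption $498,000 → ($565,000 − $498,000) × 1.45% × 129/365 = $343.3521
Total = $2,021.5384

$2,021.54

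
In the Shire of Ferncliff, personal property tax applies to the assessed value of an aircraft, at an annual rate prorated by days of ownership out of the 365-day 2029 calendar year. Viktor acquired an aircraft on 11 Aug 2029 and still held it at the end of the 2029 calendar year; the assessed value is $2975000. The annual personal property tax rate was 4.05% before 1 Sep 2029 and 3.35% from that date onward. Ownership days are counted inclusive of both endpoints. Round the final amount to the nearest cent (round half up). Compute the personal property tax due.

$40244.01

11 Aug – 31 Aug 2029: 21 days at 4.05% → $2975000 × 4.05% × 21/365 = $6932.1575
1 Sep – 31 Dec 2029: 122 days at 3.35% → $2975000 × 3.35% × 122/365 = $33311.8493
Total = $40244.0068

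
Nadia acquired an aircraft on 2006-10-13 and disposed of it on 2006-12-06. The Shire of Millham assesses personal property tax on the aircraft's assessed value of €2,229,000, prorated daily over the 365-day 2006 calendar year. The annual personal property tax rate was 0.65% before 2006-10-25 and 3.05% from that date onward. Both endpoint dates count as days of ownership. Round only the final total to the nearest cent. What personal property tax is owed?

2006-10-13 to 2006-10-24: 12 days at 0.65% → €2,229,000 × 0.65% × 12/365 = €476.3342
2006-10-25 to 2006-12-06: 43 days at 3.05% → €2,229,000 × 3.05% × 43/365 = €8,009.1329
Total = €8,485.4671

€8,485.47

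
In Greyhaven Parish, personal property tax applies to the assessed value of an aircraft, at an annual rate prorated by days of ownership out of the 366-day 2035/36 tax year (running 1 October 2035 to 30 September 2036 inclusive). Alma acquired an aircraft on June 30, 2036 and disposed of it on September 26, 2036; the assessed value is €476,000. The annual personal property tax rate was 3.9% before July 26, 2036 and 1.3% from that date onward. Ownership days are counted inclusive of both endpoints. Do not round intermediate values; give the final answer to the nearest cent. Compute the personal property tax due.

June 30 – July 25, 2036: 26 days at 3.9% → €476,000 × 3.9% × 26/366 = €1,318.7541
July 26 – September 26, 2036: 63 days at 1.3% → €476,000 × 1.3% × 63/366 = €1,065.1475
Total = €2,383.9016

€2,383.90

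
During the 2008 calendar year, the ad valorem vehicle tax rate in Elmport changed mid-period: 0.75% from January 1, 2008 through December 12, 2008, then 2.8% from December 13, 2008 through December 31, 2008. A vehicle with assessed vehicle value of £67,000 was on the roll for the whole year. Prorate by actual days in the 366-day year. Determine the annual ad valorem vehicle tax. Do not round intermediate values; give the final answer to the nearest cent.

£573.80

January 1 – December 12, 2008: 347 days at 0.75% → £67,000 × 0.75% × 347/366 = £476.4139
December 13 – December 31, 2008: 19 days at 2.8% → £67,000 × 2.8% × 19/366 = £97.3880
Total = £573.8019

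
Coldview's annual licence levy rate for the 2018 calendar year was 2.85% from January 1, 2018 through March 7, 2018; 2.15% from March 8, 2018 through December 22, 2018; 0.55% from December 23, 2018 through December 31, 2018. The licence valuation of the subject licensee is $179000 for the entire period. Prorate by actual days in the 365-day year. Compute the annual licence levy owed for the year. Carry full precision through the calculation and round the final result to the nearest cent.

$4004.45

January 1 – March 7, 2018: 66 days at 2.85% → $179000 × 2.85% × 66/365 = $922.4630
March 8 – December 22, 2018: 290 days at 2.15% → $179000 × 2.15% × 290/365 = $3057.7123
December 23 – December 31, 2018: 9 days at 0.55% → $179000 × 0.55% × 9/365 = $24.2753
Total = $4004.4507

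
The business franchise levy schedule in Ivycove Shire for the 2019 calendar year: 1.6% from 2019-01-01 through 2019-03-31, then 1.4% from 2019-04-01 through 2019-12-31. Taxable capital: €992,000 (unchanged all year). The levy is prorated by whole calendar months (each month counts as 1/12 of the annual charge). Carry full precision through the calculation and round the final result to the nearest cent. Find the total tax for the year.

2019-01-01 to 2019-03-31: 3 months at 1.6% → €992,000 × 1.6% × 3/12 = €3,968.0000
2019-04-01 to 2019-12-31: 9 months at 1.4% → €992,000 × 1.4% × 9/12 = €10,416.0000
Total = €14,384.0000

€14,384.00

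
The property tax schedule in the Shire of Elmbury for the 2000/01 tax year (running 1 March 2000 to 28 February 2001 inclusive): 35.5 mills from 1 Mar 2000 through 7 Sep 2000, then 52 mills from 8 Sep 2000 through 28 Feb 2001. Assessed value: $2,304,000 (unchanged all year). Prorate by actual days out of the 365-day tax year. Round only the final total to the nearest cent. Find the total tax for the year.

$99,914.70

1 Mar – 7 Sep 2000: 191 days at 35.5 mills → $2,304,000 × 3.55% × 191/365 = $42,800.7452
8 Sep 2000 – 28 Feb 2001: 174 days at 52 mills → $2,304,000 × 5.2% × 174/365 = $57,113.9507
Total = $99,914.6959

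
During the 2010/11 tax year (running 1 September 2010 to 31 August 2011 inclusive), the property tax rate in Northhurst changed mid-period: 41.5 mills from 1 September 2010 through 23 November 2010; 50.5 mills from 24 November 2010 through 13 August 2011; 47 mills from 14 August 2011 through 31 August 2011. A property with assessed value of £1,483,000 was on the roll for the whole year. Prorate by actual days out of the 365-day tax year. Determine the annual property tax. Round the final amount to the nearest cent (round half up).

£71,563.89

1 September – 23 November 2010: 84 days at 41.5 mills → £1,483,000 × 4.15% × 84/365 = £14,163.6658
24 November 2010 – 13 August 2011: 263 days at 50.5 mills → £1,483,000 × 5.05% × 263/365 = £53,962.9164
14 August – 31 August 2011: 18 days at 47 mills → £1,483,000 × 4.7% × 18/365 = £3,437.3096
Total = £71,563.8918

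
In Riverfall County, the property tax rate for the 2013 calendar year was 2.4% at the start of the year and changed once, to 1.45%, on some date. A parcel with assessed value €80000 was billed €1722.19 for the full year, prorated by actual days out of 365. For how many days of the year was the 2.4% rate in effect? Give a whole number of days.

270 days

Let d = days at the first rate; then 365 − d days at the second rate.
€80000 × [2.4%·d + 1.45%·(365−d)] / 365 = €1722.19
Solving gives d = 270, so the new rate took effect on September 28, 2013.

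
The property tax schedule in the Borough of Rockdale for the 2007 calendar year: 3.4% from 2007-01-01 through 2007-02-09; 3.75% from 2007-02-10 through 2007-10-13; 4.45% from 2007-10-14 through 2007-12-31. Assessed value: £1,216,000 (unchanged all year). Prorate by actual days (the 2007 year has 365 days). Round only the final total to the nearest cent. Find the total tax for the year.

£46,975.91

2007-01-01 to 2007-02-09: 40 days at 3.4% → £1,216,000 × 3.4% × 40/365 = £4,530.8493
2007-02-10 to 2007-10-13: 246 days at 3.75% → £1,216,000 × 3.75% × 246/365 = £30,733.1507
2007-10-14 to 2007-12-31: 79 days at 4.45% → £1,216,000 × 4.45% × 79/365 = £11,711.9123
Total = £46,975.9123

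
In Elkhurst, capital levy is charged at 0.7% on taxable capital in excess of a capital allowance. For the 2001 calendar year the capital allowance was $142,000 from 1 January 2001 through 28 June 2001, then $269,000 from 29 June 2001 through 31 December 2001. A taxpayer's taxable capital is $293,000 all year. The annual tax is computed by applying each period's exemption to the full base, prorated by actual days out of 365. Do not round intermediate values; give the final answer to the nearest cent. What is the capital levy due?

1 January – 28 June 2001: 179 days, exemption $142,000 → ($293,000 − $142,000) × 0.7% × 179/365 = $518.3644
29 June – 31 December 2001: 186 days, exemption $269,000 → ($293,000 − $269,000) × 0.7% × 186/365 = $85.6110
Total = $603.9753

$603.98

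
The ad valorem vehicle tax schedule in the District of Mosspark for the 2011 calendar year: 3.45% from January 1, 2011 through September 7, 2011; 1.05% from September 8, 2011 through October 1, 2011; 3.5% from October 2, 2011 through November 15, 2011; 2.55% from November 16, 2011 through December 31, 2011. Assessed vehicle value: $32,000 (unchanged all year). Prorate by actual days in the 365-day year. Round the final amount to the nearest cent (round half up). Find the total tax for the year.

January 1 – September 7, 2011: 250 days at 3.45% → $32,000 × 3.45% × 250/365 = $756.1644
September 8 – October 1, 2011: 24 days at 1.05% → $32,000 × 1.05% × 24/365 = $22.0932
October 2 – November 15, 2011: 45 days at 3.5% → $32,000 × 3.5% × 45/365 = $138.0822
November 16 – December 31, 2011: 46 days at 2.55% → $32,000 × 2.55% × 46/365 = $102.8384
Total = $1,019.1781

$1,019.18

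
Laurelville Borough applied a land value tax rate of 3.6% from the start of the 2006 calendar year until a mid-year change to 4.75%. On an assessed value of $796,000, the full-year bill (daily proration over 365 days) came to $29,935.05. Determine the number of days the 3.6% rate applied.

Let d = days at the first rate; then 365 − d days at the second rate.
$796,000 × [3.6%·d + 4.75%·(365−d)] / 365 = $29,935.05
Solving gives d = 314, so the new rate took effect on November 11, 2006.

314 days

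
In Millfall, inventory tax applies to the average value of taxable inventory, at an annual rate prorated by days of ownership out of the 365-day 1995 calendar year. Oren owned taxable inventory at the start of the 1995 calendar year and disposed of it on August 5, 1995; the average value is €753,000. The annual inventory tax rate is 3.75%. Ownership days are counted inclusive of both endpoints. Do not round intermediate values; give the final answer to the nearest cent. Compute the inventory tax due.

Days held (January 1 – August 5, 1995): 217 out of 365
Tax = €753,000 × 3.75% × 217/365 = €16,787.7740

€16,787.77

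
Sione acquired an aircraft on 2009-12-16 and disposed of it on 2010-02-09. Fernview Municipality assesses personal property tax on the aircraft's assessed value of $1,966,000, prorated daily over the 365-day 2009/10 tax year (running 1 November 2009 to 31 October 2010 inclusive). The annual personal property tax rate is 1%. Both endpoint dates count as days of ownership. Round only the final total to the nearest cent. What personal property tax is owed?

Days held (2009-12-16 to 2010-02-09): 56 out of 365
Tax = $1,966,000 × 1% × 56/365 = $3,016.3288

$3,016.33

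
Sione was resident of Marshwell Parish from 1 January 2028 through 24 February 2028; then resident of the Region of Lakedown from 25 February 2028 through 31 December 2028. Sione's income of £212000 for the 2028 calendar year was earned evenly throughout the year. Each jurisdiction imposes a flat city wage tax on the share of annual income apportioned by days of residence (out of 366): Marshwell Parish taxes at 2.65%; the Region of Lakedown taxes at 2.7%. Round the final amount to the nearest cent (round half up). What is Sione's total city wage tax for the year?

£5708.07

Marshwell Parish, 1 January – 24 February 2028: 55 days → £212000 × 2.65% × 55/366 = £844.2350
The Region of Lakedown, 25 February – 31 December 2028: 311 days → £212000 × 2.7% × 311/366 = £4863.8361
Total = £5708.0710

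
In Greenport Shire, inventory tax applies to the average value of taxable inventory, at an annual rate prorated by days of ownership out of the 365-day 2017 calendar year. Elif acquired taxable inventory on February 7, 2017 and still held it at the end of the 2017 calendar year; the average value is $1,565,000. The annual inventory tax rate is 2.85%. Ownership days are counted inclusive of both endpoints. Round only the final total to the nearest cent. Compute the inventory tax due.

Days held (February 7 – December 31, 2017): 328 out of 365
Tax = $1,565,000 × 2.85% × 328/365 = $40,081.1507

$40,081.15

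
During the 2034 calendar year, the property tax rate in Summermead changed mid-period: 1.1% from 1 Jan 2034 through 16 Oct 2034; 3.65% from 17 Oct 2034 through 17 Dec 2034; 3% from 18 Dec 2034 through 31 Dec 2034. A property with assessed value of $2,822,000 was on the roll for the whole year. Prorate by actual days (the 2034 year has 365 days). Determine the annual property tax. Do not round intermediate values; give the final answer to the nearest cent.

1 Jan – 16 Oct 2034: 289 days at 1.1% → $2,822,000 × 1.1% × 289/365 = $24,578.4603
17 Oct – 17 Dec 2034: 62 days at 3.65% → $2,822,000 × 3.65% × 62/365 = $17,496.4000
18 Dec – 31 Dec 2034: 14 days at 3% → $2,822,000 × 3% × 14/365 = $3,247.2329
Total = $45,322.0932

$45,322.09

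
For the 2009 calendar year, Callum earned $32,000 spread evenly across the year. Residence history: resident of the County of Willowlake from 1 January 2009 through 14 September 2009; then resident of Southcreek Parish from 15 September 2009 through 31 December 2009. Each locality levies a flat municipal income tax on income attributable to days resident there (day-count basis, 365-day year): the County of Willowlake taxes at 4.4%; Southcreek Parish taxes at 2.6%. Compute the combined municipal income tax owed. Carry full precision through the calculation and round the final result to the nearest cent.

The County of Willowlake, 1 January – 14 September 2009: 257 days → $32,000 × 4.4% × 257/365 = $991.3863
Southcreek Parish, 15 September – 31 December 2009: 108 days → $32,000 × 2.6% × 108/365 = $246.1808
Total = $1,237.5671

$1,237.57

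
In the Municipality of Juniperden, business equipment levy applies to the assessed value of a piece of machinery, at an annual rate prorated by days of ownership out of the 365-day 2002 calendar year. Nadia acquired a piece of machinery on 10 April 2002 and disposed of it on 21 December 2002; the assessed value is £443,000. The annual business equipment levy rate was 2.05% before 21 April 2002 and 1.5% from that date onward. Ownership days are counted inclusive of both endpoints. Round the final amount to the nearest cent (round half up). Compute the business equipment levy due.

10 April – 20 April 2002: 11 days at 2.05% → £443,000 × 2.05% × 11/365 = £273.6890
21 April – 21 December 2002: 245 days at 1.5% → £443,000 × 1.5% × 245/365 = £4,460.3425
Total = £4,734.0315

£4,734.03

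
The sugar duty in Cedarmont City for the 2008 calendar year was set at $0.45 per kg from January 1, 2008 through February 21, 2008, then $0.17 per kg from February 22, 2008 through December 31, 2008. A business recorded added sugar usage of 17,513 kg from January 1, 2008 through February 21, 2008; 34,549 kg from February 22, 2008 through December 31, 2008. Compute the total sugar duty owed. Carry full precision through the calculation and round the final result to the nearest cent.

January 1 – February 21, 2008: 17,513 kg at $0.45/kg → $7,880.85
February 22 – December 31, 2008: 34,549 kg at $0.17/kg → $5,873.33

$13,754.18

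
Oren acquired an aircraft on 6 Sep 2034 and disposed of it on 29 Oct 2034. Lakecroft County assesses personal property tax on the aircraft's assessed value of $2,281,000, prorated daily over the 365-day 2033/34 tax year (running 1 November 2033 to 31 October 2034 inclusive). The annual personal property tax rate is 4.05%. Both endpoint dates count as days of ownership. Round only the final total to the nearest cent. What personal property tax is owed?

$13,667.25

Days held (6 Sep – 29 Oct 2034): 54 out of 365
Tax = $2,281,000 × 4.05% × 54/365 = $13,667.2521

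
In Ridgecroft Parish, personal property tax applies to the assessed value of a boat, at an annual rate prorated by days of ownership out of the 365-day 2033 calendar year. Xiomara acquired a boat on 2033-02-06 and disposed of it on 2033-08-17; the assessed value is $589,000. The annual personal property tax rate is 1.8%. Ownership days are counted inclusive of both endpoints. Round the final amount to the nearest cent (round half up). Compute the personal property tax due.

Days held (2033-02-06 to 2033-08-17): 193 out of 365
Tax = $589,000 × 1.8% × 193/365 = $5,605.9890

$5,605.99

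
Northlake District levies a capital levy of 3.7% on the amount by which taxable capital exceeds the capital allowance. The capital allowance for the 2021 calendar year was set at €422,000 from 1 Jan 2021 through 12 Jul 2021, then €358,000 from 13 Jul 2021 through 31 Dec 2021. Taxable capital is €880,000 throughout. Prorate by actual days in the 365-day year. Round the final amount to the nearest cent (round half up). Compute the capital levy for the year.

1 Jan – 12 Jul 2021: 193 days, exemption €422,000 → (€880,000 − €422,000) × 3.7% × 193/365 = €8,960.4877
13 Jul – 31 Dec 2021: 172 days, exemption €358,000 → (€880,000 − €358,000) × 3.7% × 172/365 = €9,101.3918
Total = €18,061.8795

€18,061.88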